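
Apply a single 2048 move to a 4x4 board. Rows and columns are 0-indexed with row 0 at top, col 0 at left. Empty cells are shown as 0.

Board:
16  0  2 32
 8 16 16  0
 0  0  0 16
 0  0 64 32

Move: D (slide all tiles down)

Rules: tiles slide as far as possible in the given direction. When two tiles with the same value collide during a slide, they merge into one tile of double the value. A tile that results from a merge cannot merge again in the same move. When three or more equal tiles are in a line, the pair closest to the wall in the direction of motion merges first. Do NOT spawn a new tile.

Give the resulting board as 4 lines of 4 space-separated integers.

Slide down:
col 0: [16, 8, 0, 0] -> [0, 0, 16, 8]
col 1: [0, 16, 0, 0] -> [0, 0, 0, 16]
col 2: [2, 16, 0, 64] -> [0, 2, 16, 64]
col 3: [32, 0, 16, 32] -> [0, 32, 16, 32]

Answer:  0  0  0  0
 0  0  2 32
16  0 16 16
 8 16 64 32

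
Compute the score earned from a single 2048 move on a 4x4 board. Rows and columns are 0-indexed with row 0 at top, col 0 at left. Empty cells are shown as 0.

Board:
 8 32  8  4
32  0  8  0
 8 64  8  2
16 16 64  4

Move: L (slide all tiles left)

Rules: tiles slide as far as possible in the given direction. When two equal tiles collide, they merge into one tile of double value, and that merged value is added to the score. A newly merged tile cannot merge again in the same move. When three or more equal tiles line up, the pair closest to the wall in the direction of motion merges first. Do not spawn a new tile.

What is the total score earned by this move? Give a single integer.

Slide left:
row 0: [8, 32, 8, 4] -> [8, 32, 8, 4]  score +0 (running 0)
row 1: [32, 0, 8, 0] -> [32, 8, 0, 0]  score +0 (running 0)
row 2: [8, 64, 8, 2] -> [8, 64, 8, 2]  score +0 (running 0)
row 3: [16, 16, 64, 4] -> [32, 64, 4, 0]  score +32 (running 32)
Board after move:
 8 32  8  4
32  8  0  0
 8 64  8  2
32 64  4  0

Answer: 32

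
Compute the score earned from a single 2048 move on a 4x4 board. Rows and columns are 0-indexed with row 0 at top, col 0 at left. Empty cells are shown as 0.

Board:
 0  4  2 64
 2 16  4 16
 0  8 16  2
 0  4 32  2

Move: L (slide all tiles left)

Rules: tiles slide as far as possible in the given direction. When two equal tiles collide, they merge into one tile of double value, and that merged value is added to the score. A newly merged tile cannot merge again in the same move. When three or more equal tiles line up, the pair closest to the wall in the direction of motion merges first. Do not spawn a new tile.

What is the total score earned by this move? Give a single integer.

Answer: 0

Derivation:
Slide left:
row 0: [0, 4, 2, 64] -> [4, 2, 64, 0]  score +0 (running 0)
row 1: [2, 16, 4, 16] -> [2, 16, 4, 16]  score +0 (running 0)
row 2: [0, 8, 16, 2] -> [8, 16, 2, 0]  score +0 (running 0)
row 3: [0, 4, 32, 2] -> [4, 32, 2, 0]  score +0 (running 0)
Board after move:
 4  2 64  0
 2 16  4 16
 8 16  2  0
 4 32  2  0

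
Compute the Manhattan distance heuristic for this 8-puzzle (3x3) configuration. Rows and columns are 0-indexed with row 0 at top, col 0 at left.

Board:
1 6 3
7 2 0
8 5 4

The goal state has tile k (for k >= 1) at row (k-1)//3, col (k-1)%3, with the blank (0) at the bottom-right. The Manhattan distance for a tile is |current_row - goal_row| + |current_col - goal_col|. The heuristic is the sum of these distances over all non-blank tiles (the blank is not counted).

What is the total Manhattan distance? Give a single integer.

Tile 1: at (0,0), goal (0,0), distance |0-0|+|0-0| = 0
Tile 6: at (0,1), goal (1,2), distance |0-1|+|1-2| = 2
Tile 3: at (0,2), goal (0,2), distance |0-0|+|2-2| = 0
Tile 7: at (1,0), goal (2,0), distance |1-2|+|0-0| = 1
Tile 2: at (1,1), goal (0,1), distance |1-0|+|1-1| = 1
Tile 8: at (2,0), goal (2,1), distance |2-2|+|0-1| = 1
Tile 5: at (2,1), goal (1,1), distance |2-1|+|1-1| = 1
Tile 4: at (2,2), goal (1,0), distance |2-1|+|2-0| = 3
Sum: 0 + 2 + 0 + 1 + 1 + 1 + 1 + 3 = 9

Answer: 9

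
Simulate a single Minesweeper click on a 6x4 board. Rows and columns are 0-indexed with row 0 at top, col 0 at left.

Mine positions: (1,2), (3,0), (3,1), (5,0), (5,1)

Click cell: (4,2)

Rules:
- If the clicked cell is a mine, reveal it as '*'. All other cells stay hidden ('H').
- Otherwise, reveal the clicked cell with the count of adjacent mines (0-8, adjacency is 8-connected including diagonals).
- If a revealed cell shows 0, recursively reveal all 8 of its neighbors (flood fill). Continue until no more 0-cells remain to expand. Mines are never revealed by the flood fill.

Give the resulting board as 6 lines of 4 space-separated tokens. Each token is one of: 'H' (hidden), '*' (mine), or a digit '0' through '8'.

H H H H
H H H H
H H H H
H H H H
H H 2 H
H H H H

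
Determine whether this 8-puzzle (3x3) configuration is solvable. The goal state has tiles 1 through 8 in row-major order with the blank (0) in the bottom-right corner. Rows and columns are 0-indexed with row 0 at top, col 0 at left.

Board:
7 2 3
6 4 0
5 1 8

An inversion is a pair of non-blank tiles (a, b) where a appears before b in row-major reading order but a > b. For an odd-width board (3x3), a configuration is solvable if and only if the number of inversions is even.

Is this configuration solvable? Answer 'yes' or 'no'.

Answer: no

Derivation:
Inversions (pairs i<j in row-major order where tile[i] > tile[j] > 0): 13
13 is odd, so the puzzle is not solvable.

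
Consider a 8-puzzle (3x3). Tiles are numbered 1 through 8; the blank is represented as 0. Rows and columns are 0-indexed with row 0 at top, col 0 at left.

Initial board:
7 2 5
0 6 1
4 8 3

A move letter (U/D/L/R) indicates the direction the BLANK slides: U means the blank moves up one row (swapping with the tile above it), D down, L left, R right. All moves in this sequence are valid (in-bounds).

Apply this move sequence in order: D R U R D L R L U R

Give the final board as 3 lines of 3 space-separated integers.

After move 1 (D):
7 2 5
4 6 1
0 8 3

After move 2 (R):
7 2 5
4 6 1
8 0 3

After move 3 (U):
7 2 5
4 0 1
8 6 3

After move 4 (R):
7 2 5
4 1 0
8 6 3

After move 5 (D):
7 2 5
4 1 3
8 6 0

After move 6 (L):
7 2 5
4 1 3
8 0 6

After move 7 (R):
7 2 5
4 1 3
8 6 0

After move 8 (L):
7 2 5
4 1 3
8 0 6

After move 9 (U):
7 2 5
4 0 3
8 1 6

After move 10 (R):
7 2 5
4 3 0
8 1 6

Answer: 7 2 5
4 3 0
8 1 6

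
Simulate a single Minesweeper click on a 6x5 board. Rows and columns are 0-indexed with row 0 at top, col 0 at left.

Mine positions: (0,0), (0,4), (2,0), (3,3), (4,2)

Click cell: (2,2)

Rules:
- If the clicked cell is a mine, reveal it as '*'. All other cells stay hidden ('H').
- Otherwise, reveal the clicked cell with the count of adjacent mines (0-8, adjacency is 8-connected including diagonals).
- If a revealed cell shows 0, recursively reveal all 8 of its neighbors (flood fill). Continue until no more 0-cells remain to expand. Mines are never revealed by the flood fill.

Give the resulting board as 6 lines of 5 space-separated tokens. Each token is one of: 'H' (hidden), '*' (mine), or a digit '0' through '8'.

H H H H H
H H H H H
H H 1 H H
H H H H H
H H H H H
H H H H H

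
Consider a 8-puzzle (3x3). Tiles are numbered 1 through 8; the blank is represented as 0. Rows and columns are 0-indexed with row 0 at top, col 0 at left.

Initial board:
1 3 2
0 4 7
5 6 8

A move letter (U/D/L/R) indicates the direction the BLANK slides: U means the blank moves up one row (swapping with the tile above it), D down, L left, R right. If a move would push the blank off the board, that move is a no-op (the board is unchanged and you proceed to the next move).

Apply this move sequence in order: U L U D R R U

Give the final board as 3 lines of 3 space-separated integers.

After move 1 (U):
0 3 2
1 4 7
5 6 8

After move 2 (L):
0 3 2
1 4 7
5 6 8

After move 3 (U):
0 3 2
1 4 7
5 6 8

After move 4 (D):
1 3 2
0 4 7
5 6 8

After move 5 (R):
1 3 2
4 0 7
5 6 8

After move 6 (R):
1 3 2
4 7 0
5 6 8

After move 7 (U):
1 3 0
4 7 2
5 6 8

Answer: 1 3 0
4 7 2
5 6 8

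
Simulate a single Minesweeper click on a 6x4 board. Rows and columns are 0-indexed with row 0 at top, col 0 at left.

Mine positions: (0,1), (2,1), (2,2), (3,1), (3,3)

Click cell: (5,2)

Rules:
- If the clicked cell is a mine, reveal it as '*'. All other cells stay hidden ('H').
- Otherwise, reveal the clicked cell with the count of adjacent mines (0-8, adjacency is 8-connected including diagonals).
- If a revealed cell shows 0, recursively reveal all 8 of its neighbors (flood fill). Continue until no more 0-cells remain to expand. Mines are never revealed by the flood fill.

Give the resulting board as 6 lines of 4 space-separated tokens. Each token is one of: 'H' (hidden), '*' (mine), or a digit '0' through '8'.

H H H H
H H H H
H H H H
H H H H
1 1 2 1
0 0 0 0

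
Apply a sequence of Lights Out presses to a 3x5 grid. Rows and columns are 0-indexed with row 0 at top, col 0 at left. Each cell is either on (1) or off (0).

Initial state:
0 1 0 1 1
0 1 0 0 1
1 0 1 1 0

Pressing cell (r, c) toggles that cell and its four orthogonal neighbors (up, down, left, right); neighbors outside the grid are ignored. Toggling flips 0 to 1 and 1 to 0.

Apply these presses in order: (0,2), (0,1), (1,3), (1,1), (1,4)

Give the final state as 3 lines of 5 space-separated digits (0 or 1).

After press 1 at (0,2):
0 0 1 0 1
0 1 1 0 1
1 0 1 1 0

After press 2 at (0,1):
1 1 0 0 1
0 0 1 0 1
1 0 1 1 0

After press 3 at (1,3):
1 1 0 1 1
0 0 0 1 0
1 0 1 0 0

After press 4 at (1,1):
1 0 0 1 1
1 1 1 1 0
1 1 1 0 0

After press 5 at (1,4):
1 0 0 1 0
1 1 1 0 1
1 1 1 0 1

Answer: 1 0 0 1 0
1 1 1 0 1
1 1 1 0 1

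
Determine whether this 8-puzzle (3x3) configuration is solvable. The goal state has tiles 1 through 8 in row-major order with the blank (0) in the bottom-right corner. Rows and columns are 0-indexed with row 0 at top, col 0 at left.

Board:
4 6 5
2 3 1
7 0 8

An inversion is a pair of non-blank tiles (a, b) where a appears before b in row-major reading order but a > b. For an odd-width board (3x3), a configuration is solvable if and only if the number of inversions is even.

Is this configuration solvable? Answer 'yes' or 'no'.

Inversions (pairs i<j in row-major order where tile[i] > tile[j] > 0): 12
12 is even, so the puzzle is solvable.

Answer: yes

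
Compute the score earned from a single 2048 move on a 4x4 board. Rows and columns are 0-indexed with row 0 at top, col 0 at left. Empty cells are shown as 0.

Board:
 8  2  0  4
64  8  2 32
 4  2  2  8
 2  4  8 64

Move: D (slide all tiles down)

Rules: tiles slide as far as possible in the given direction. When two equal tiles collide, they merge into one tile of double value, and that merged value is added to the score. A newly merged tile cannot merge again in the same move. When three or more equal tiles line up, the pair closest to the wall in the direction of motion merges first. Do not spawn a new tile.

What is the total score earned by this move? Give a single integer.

Answer: 4

Derivation:
Slide down:
col 0: [8, 64, 4, 2] -> [8, 64, 4, 2]  score +0 (running 0)
col 1: [2, 8, 2, 4] -> [2, 8, 2, 4]  score +0 (running 0)
col 2: [0, 2, 2, 8] -> [0, 0, 4, 8]  score +4 (running 4)
col 3: [4, 32, 8, 64] -> [4, 32, 8, 64]  score +0 (running 4)
Board after move:
 8  2  0  4
64  8  0 32
 4  2  4  8
 2  4  8 64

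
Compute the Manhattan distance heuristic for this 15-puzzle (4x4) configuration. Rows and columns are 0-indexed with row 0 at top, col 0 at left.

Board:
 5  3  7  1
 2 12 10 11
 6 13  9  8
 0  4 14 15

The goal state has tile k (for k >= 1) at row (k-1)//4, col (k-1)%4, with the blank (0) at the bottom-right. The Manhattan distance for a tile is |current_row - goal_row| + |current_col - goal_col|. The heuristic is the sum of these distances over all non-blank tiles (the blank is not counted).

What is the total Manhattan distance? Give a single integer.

Tile 5: (0,0)->(1,0) = 1
Tile 3: (0,1)->(0,2) = 1
Tile 7: (0,2)->(1,2) = 1
Tile 1: (0,3)->(0,0) = 3
Tile 2: (1,0)->(0,1) = 2
Tile 12: (1,1)->(2,3) = 3
Tile 10: (1,2)->(2,1) = 2
Tile 11: (1,3)->(2,2) = 2
Tile 6: (2,0)->(1,1) = 2
Tile 13: (2,1)->(3,0) = 2
Tile 9: (2,2)->(2,0) = 2
Tile 8: (2,3)->(1,3) = 1
Tile 4: (3,1)->(0,3) = 5
Tile 14: (3,2)->(3,1) = 1
Tile 15: (3,3)->(3,2) = 1
Sum: 1 + 1 + 1 + 3 + 2 + 3 + 2 + 2 + 2 + 2 + 2 + 1 + 5 + 1 + 1 = 29

Answer: 29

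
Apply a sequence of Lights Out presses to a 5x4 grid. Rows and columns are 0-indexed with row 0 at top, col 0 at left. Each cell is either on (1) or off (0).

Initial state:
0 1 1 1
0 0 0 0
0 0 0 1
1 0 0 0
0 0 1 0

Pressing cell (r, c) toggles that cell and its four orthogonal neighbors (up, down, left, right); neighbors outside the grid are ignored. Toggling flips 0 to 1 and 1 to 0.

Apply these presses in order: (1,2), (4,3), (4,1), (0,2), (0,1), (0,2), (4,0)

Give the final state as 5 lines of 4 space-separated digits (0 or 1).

Answer: 1 0 1 1
0 0 1 1
0 0 1 1
0 1 0 1
0 0 1 1

Derivation:
After press 1 at (1,2):
0 1 0 1
0 1 1 1
0 0 1 1
1 0 0 0
0 0 1 0

After press 2 at (4,3):
0 1 0 1
0 1 1 1
0 0 1 1
1 0 0 1
0 0 0 1

After press 3 at (4,1):
0 1 0 1
0 1 1 1
0 0 1 1
1 1 0 1
1 1 1 1

After press 4 at (0,2):
0 0 1 0
0 1 0 1
0 0 1 1
1 1 0 1
1 1 1 1

After press 5 at (0,1):
1 1 0 0
0 0 0 1
0 0 1 1
1 1 0 1
1 1 1 1

After press 6 at (0,2):
1 0 1 1
0 0 1 1
0 0 1 1
1 1 0 1
1 1 1 1

After press 7 at (4,0):
1 0 1 1
0 0 1 1
0 0 1 1
0 1 0 1
0 0 1 1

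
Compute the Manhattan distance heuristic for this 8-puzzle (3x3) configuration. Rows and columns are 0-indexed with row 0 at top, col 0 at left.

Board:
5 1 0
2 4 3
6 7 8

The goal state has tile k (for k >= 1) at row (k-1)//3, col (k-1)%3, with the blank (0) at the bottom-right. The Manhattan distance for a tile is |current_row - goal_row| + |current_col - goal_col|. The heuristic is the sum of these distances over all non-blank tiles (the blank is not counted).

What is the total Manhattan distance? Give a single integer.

Tile 5: at (0,0), goal (1,1), distance |0-1|+|0-1| = 2
Tile 1: at (0,1), goal (0,0), distance |0-0|+|1-0| = 1
Tile 2: at (1,0), goal (0,1), distance |1-0|+|0-1| = 2
Tile 4: at (1,1), goal (1,0), distance |1-1|+|1-0| = 1
Tile 3: at (1,2), goal (0,2), distance |1-0|+|2-2| = 1
Tile 6: at (2,0), goal (1,2), distance |2-1|+|0-2| = 3
Tile 7: at (2,1), goal (2,0), distance |2-2|+|1-0| = 1
Tile 8: at (2,2), goal (2,1), distance |2-2|+|2-1| = 1
Sum: 2 + 1 + 2 + 1 + 1 + 3 + 1 + 1 = 12

Answer: 12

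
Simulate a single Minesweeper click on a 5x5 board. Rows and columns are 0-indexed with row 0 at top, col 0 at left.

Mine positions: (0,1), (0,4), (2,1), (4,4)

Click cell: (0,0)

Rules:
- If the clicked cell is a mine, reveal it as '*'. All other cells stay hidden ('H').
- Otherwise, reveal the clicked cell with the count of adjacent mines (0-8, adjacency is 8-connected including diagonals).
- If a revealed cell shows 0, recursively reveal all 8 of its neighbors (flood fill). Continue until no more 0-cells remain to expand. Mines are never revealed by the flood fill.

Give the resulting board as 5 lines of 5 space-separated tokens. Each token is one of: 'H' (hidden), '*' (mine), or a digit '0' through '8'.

1 H H H H
H H H H H
H H H H H
H H H H H
H H H H H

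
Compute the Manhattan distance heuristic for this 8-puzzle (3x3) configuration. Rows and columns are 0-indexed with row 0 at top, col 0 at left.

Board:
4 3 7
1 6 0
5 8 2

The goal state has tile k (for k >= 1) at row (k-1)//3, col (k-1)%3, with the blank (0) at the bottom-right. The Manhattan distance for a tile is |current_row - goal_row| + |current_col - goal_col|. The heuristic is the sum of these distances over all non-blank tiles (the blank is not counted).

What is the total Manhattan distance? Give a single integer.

Tile 4: at (0,0), goal (1,0), distance |0-1|+|0-0| = 1
Tile 3: at (0,1), goal (0,2), distance |0-0|+|1-2| = 1
Tile 7: at (0,2), goal (2,0), distance |0-2|+|2-0| = 4
Tile 1: at (1,0), goal (0,0), distance |1-0|+|0-0| = 1
Tile 6: at (1,1), goal (1,2), distance |1-1|+|1-2| = 1
Tile 5: at (2,0), goal (1,1), distance |2-1|+|0-1| = 2
Tile 8: at (2,1), goal (2,1), distance |2-2|+|1-1| = 0
Tile 2: at (2,2), goal (0,1), distance |2-0|+|2-1| = 3
Sum: 1 + 1 + 4 + 1 + 1 + 2 + 0 + 3 = 13

Answer: 13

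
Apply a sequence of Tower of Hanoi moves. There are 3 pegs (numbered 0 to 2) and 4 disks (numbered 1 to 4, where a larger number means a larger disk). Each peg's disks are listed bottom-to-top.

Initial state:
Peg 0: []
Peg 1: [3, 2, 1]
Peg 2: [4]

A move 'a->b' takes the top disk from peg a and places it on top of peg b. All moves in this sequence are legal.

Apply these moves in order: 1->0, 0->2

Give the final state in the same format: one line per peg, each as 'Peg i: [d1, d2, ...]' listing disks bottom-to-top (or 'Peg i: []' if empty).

After move 1 (1->0):
Peg 0: [1]
Peg 1: [3, 2]
Peg 2: [4]

After move 2 (0->2):
Peg 0: []
Peg 1: [3, 2]
Peg 2: [4, 1]

Answer: Peg 0: []
Peg 1: [3, 2]
Peg 2: [4, 1]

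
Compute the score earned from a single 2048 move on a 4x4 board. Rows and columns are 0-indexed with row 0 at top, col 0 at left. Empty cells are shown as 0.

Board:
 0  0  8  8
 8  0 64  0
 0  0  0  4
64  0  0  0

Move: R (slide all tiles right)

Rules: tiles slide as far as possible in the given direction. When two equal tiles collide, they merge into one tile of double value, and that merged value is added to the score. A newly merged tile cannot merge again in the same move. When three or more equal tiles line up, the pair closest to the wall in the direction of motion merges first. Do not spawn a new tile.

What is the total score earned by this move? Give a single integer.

Answer: 16

Derivation:
Slide right:
row 0: [0, 0, 8, 8] -> [0, 0, 0, 16]  score +16 (running 16)
row 1: [8, 0, 64, 0] -> [0, 0, 8, 64]  score +0 (running 16)
row 2: [0, 0, 0, 4] -> [0, 0, 0, 4]  score +0 (running 16)
row 3: [64, 0, 0, 0] -> [0, 0, 0, 64]  score +0 (running 16)
Board after move:
 0  0  0 16
 0  0  8 64
 0  0  0  4
 0  0  0 64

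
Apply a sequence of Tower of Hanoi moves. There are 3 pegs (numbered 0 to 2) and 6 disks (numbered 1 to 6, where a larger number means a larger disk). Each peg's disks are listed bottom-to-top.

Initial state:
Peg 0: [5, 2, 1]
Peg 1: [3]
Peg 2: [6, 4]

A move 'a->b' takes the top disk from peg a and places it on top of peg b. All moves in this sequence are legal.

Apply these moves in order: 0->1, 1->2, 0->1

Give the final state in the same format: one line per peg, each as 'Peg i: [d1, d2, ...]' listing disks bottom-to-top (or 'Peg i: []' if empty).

Answer: Peg 0: [5]
Peg 1: [3, 2]
Peg 2: [6, 4, 1]

Derivation:
After move 1 (0->1):
Peg 0: [5, 2]
Peg 1: [3, 1]
Peg 2: [6, 4]

After move 2 (1->2):
Peg 0: [5, 2]
Peg 1: [3]
Peg 2: [6, 4, 1]

After move 3 (0->1):
Peg 0: [5]
Peg 1: [3, 2]
Peg 2: [6, 4, 1]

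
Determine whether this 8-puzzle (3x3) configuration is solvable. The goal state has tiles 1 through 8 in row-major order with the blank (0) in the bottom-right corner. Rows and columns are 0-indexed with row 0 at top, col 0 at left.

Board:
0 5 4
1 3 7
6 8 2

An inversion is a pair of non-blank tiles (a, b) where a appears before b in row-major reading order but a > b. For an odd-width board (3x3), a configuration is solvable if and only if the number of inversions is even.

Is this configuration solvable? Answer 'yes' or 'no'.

Inversions (pairs i<j in row-major order where tile[i] > tile[j] > 0): 12
12 is even, so the puzzle is solvable.

Answer: yes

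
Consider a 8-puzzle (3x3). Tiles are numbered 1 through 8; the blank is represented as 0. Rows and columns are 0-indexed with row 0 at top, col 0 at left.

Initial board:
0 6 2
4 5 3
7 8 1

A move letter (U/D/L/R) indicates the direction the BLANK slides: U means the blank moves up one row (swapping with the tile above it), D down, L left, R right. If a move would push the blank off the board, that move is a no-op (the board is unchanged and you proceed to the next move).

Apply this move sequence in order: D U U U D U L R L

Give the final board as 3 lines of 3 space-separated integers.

After move 1 (D):
4 6 2
0 5 3
7 8 1

After move 2 (U):
0 6 2
4 5 3
7 8 1

After move 3 (U):
0 6 2
4 5 3
7 8 1

After move 4 (U):
0 6 2
4 5 3
7 8 1

After move 5 (D):
4 6 2
0 5 3
7 8 1

After move 6 (U):
0 6 2
4 5 3
7 8 1

After move 7 (L):
0 6 2
4 5 3
7 8 1

After move 8 (R):
6 0 2
4 5 3
7 8 1

After move 9 (L):
0 6 2
4 5 3
7 8 1

Answer: 0 6 2
4 5 3
7 8 1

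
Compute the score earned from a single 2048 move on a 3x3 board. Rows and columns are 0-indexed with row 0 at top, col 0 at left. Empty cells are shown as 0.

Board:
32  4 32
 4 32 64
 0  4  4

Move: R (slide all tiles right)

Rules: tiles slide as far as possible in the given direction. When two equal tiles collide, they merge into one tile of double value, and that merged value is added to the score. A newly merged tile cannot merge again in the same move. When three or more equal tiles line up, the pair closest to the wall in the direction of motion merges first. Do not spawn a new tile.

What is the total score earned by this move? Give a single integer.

Slide right:
row 0: [32, 4, 32] -> [32, 4, 32]  score +0 (running 0)
row 1: [4, 32, 64] -> [4, 32, 64]  score +0 (running 0)
row 2: [0, 4, 4] -> [0, 0, 8]  score +8 (running 8)
Board after move:
32  4 32
 4 32 64
 0  0  8

Answer: 8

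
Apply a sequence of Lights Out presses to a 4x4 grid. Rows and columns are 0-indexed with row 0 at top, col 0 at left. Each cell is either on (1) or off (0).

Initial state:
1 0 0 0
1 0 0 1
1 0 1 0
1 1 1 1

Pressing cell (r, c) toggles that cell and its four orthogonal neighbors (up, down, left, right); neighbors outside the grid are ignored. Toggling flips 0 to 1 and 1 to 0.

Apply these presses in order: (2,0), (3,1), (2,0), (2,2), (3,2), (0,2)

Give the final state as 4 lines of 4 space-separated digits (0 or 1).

After press 1 at (2,0):
1 0 0 0
0 0 0 1
0 1 1 0
0 1 1 1

After press 2 at (3,1):
1 0 0 0
0 0 0 1
0 0 1 0
1 0 0 1

After press 3 at (2,0):
1 0 0 0
1 0 0 1
1 1 1 0
0 0 0 1

After press 4 at (2,2):
1 0 0 0
1 0 1 1
1 0 0 1
0 0 1 1

After press 5 at (3,2):
1 0 0 0
1 0 1 1
1 0 1 1
0 1 0 0

After press 6 at (0,2):
1 1 1 1
1 0 0 1
1 0 1 1
0 1 0 0

Answer: 1 1 1 1
1 0 0 1
1 0 1 1
0 1 0 0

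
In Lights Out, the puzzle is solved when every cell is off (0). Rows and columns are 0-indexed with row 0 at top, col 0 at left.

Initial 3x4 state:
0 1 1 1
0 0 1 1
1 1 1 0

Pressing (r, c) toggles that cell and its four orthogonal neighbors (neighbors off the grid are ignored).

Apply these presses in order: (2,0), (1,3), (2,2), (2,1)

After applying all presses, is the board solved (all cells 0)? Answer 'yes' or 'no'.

Answer: no

Derivation:
After press 1 at (2,0):
0 1 1 1
1 0 1 1
0 0 1 0

After press 2 at (1,3):
0 1 1 0
1 0 0 0
0 0 1 1

After press 3 at (2,2):
0 1 1 0
1 0 1 0
0 1 0 0

After press 4 at (2,1):
0 1 1 0
1 1 1 0
1 0 1 0

Lights still on: 7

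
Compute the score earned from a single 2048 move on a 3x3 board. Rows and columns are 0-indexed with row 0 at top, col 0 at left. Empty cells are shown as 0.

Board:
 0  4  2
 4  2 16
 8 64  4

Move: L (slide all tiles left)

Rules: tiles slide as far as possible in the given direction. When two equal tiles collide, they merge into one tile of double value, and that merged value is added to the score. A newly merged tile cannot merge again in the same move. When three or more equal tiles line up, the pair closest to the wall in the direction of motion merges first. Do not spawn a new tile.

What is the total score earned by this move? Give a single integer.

Answer: 0

Derivation:
Slide left:
row 0: [0, 4, 2] -> [4, 2, 0]  score +0 (running 0)
row 1: [4, 2, 16] -> [4, 2, 16]  score +0 (running 0)
row 2: [8, 64, 4] -> [8, 64, 4]  score +0 (running 0)
Board after move:
 4  2  0
 4  2 16
 8 64  4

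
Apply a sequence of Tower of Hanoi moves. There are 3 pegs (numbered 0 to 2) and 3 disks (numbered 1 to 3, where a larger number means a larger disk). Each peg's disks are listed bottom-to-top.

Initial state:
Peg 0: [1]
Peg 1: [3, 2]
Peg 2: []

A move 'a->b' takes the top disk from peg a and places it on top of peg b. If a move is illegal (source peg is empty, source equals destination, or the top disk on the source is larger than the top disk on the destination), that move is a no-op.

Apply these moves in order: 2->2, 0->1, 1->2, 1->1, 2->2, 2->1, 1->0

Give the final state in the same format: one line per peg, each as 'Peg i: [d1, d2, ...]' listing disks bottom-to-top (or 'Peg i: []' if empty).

After move 1 (2->2):
Peg 0: [1]
Peg 1: [3, 2]
Peg 2: []

After move 2 (0->1):
Peg 0: []
Peg 1: [3, 2, 1]
Peg 2: []

After move 3 (1->2):
Peg 0: []
Peg 1: [3, 2]
Peg 2: [1]

After move 4 (1->1):
Peg 0: []
Peg 1: [3, 2]
Peg 2: [1]

After move 5 (2->2):
Peg 0: []
Peg 1: [3, 2]
Peg 2: [1]

After move 6 (2->1):
Peg 0: []
Peg 1: [3, 2, 1]
Peg 2: []

After move 7 (1->0):
Peg 0: [1]
Peg 1: [3, 2]
Peg 2: []

Answer: Peg 0: [1]
Peg 1: [3, 2]
Peg 2: []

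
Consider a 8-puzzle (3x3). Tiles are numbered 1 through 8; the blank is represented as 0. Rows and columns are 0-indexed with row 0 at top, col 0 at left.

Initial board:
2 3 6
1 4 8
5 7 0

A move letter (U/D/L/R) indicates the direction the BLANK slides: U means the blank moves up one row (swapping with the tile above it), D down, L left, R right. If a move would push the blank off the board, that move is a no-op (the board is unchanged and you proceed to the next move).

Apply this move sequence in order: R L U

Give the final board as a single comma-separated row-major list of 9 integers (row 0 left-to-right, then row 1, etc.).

After move 1 (R):
2 3 6
1 4 8
5 7 0

After move 2 (L):
2 3 6
1 4 8
5 0 7

After move 3 (U):
2 3 6
1 0 8
5 4 7

Answer: 2, 3, 6, 1, 0, 8, 5, 4, 7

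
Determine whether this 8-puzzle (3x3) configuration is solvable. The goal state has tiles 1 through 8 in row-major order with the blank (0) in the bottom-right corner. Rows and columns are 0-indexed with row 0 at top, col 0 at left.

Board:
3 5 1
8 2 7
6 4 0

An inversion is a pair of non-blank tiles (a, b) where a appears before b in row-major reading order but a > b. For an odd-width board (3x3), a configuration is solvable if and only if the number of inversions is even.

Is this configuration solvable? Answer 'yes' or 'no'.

Answer: yes

Derivation:
Inversions (pairs i<j in row-major order where tile[i] > tile[j] > 0): 12
12 is even, so the puzzle is solvable.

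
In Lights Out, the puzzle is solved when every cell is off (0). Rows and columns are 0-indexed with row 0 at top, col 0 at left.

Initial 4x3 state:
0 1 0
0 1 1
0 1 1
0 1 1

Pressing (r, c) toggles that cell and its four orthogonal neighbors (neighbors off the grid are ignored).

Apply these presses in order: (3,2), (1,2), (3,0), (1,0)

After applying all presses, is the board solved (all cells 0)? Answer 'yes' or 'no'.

After press 1 at (3,2):
0 1 0
0 1 1
0 1 0
0 0 0

After press 2 at (1,2):
0 1 1
0 0 0
0 1 1
0 0 0

After press 3 at (3,0):
0 1 1
0 0 0
1 1 1
1 1 0

After press 4 at (1,0):
1 1 1
1 1 0
0 1 1
1 1 0

Lights still on: 9

Answer: no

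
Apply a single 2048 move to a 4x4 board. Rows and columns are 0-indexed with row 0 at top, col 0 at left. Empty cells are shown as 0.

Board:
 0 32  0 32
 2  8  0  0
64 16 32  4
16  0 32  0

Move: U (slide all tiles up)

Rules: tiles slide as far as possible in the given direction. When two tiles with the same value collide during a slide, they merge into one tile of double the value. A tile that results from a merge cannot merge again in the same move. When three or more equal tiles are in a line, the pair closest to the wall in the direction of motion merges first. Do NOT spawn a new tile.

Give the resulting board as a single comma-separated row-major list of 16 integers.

Answer: 2, 32, 64, 32, 64, 8, 0, 4, 16, 16, 0, 0, 0, 0, 0, 0

Derivation:
Slide up:
col 0: [0, 2, 64, 16] -> [2, 64, 16, 0]
col 1: [32, 8, 16, 0] -> [32, 8, 16, 0]
col 2: [0, 0, 32, 32] -> [64, 0, 0, 0]
col 3: [32, 0, 4, 0] -> [32, 4, 0, 0]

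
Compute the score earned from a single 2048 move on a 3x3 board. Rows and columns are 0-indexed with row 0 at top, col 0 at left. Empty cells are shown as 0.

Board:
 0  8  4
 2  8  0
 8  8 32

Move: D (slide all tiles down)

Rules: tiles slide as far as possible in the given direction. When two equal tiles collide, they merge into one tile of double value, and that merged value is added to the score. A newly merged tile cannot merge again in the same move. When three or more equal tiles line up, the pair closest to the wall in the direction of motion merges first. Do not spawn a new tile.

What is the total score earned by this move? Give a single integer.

Answer: 16

Derivation:
Slide down:
col 0: [0, 2, 8] -> [0, 2, 8]  score +0 (running 0)
col 1: [8, 8, 8] -> [0, 8, 16]  score +16 (running 16)
col 2: [4, 0, 32] -> [0, 4, 32]  score +0 (running 16)
Board after move:
 0  0  0
 2  8  4
 8 16 32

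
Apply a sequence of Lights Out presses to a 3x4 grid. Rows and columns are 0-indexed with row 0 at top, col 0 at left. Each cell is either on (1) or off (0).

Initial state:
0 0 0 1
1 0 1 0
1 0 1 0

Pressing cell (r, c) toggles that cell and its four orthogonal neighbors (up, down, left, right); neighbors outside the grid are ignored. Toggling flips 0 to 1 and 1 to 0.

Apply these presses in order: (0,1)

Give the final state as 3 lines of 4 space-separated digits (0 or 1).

Answer: 1 1 1 1
1 1 1 0
1 0 1 0

Derivation:
After press 1 at (0,1):
1 1 1 1
1 1 1 0
1 0 1 0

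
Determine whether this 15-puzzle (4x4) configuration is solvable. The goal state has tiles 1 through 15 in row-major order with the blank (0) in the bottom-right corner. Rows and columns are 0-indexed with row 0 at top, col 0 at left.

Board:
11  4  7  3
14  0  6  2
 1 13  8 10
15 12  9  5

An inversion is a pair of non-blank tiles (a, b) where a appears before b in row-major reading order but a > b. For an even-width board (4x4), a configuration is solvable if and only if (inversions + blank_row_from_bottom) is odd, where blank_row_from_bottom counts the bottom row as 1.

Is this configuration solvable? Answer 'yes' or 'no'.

Answer: no

Derivation:
Inversions: 47
Blank is in row 1 (0-indexed from top), which is row 3 counting from the bottom (bottom = 1).
47 + 3 = 50, which is even, so the puzzle is not solvable.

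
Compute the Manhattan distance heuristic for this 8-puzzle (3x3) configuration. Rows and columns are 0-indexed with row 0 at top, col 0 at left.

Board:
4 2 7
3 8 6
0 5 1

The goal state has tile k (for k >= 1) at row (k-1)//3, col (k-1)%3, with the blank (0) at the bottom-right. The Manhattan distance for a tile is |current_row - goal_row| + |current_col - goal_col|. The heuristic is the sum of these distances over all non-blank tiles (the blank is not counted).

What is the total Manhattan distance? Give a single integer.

Tile 4: (0,0)->(1,0) = 1
Tile 2: (0,1)->(0,1) = 0
Tile 7: (0,2)->(2,0) = 4
Tile 3: (1,0)->(0,2) = 3
Tile 8: (1,1)->(2,1) = 1
Tile 6: (1,2)->(1,2) = 0
Tile 5: (2,1)->(1,1) = 1
Tile 1: (2,2)->(0,0) = 4
Sum: 1 + 0 + 4 + 3 + 1 + 0 + 1 + 4 = 14

Answer: 14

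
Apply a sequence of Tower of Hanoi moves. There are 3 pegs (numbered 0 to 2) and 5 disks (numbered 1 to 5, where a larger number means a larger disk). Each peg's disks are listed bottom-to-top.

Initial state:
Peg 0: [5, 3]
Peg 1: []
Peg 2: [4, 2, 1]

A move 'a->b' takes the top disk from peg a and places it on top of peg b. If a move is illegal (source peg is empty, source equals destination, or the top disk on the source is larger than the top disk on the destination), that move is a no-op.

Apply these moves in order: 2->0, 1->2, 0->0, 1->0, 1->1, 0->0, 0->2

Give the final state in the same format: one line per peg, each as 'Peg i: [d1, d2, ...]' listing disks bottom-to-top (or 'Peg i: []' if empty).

Answer: Peg 0: [5, 3]
Peg 1: []
Peg 2: [4, 2, 1]

Derivation:
After move 1 (2->0):
Peg 0: [5, 3, 1]
Peg 1: []
Peg 2: [4, 2]

After move 2 (1->2):
Peg 0: [5, 3, 1]
Peg 1: []
Peg 2: [4, 2]

After move 3 (0->0):
Peg 0: [5, 3, 1]
Peg 1: []
Peg 2: [4, 2]

After move 4 (1->0):
Peg 0: [5, 3, 1]
Peg 1: []
Peg 2: [4, 2]

After move 5 (1->1):
Peg 0: [5, 3, 1]
Peg 1: []
Peg 2: [4, 2]

After move 6 (0->0):
Peg 0: [5, 3, 1]
Peg 1: []
Peg 2: [4, 2]

After move 7 (0->2):
Peg 0: [5, 3]
Peg 1: []
Peg 2: [4, 2, 1]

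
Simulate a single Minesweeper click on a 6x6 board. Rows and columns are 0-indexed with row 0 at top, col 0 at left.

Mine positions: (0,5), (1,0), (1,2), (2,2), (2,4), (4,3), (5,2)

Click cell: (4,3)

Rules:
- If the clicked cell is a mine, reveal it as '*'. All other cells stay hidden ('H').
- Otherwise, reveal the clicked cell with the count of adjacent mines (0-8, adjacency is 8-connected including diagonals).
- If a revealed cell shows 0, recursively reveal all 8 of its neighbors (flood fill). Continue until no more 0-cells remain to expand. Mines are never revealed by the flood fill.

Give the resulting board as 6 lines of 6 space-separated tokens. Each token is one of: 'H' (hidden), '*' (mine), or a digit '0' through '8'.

H H H H H H
H H H H H H
H H H H H H
H H H H H H
H H H * H H
H H H H H H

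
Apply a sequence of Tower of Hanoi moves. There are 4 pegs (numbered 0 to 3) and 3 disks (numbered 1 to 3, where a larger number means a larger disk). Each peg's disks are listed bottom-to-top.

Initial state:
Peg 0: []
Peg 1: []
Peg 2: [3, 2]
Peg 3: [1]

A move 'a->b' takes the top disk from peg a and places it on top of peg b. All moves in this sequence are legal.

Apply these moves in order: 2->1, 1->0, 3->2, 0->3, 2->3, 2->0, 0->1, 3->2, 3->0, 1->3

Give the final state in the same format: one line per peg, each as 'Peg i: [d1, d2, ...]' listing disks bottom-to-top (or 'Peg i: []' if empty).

Answer: Peg 0: [2]
Peg 1: []
Peg 2: [1]
Peg 3: [3]

Derivation:
After move 1 (2->1):
Peg 0: []
Peg 1: [2]
Peg 2: [3]
Peg 3: [1]

After move 2 (1->0):
Peg 0: [2]
Peg 1: []
Peg 2: [3]
Peg 3: [1]

After move 3 (3->2):
Peg 0: [2]
Peg 1: []
Peg 2: [3, 1]
Peg 3: []

After move 4 (0->3):
Peg 0: []
Peg 1: []
Peg 2: [3, 1]
Peg 3: [2]

After move 5 (2->3):
Peg 0: []
Peg 1: []
Peg 2: [3]
Peg 3: [2, 1]

After move 6 (2->0):
Peg 0: [3]
Peg 1: []
Peg 2: []
Peg 3: [2, 1]

After move 7 (0->1):
Peg 0: []
Peg 1: [3]
Peg 2: []
Peg 3: [2, 1]

After move 8 (3->2):
Peg 0: []
Peg 1: [3]
Peg 2: [1]
Peg 3: [2]

After move 9 (3->0):
Peg 0: [2]
Peg 1: [3]
Peg 2: [1]
Peg 3: []

After move 10 (1->3):
Peg 0: [2]
Peg 1: []
Peg 2: [1]
Peg 3: [3]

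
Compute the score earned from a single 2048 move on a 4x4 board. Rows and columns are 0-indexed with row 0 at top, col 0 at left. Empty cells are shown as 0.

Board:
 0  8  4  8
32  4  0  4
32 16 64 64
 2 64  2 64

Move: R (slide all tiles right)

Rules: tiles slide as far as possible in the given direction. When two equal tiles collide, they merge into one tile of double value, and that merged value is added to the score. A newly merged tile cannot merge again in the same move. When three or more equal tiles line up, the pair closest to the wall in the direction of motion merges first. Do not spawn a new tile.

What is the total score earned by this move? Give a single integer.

Answer: 136

Derivation:
Slide right:
row 0: [0, 8, 4, 8] -> [0, 8, 4, 8]  score +0 (running 0)
row 1: [32, 4, 0, 4] -> [0, 0, 32, 8]  score +8 (running 8)
row 2: [32, 16, 64, 64] -> [0, 32, 16, 128]  score +128 (running 136)
row 3: [2, 64, 2, 64] -> [2, 64, 2, 64]  score +0 (running 136)
Board after move:
  0   8   4   8
  0   0  32   8
  0  32  16 128
  2  64   2  64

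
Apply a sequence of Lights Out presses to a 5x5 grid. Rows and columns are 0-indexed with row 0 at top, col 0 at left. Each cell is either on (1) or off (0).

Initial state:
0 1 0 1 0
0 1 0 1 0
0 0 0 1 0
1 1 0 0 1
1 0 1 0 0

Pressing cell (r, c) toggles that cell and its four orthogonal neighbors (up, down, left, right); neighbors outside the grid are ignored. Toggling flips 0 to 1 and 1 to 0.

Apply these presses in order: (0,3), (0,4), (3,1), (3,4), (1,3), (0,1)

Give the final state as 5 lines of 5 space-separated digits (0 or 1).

After press 1 at (0,3):
0 1 1 0 1
0 1 0 0 0
0 0 0 1 0
1 1 0 0 1
1 0 1 0 0

After press 2 at (0,4):
0 1 1 1 0
0 1 0 0 1
0 0 0 1 0
1 1 0 0 1
1 0 1 0 0

After press 3 at (3,1):
0 1 1 1 0
0 1 0 0 1
0 1 0 1 0
0 0 1 0 1
1 1 1 0 0

After press 4 at (3,4):
0 1 1 1 0
0 1 0 0 1
0 1 0 1 1
0 0 1 1 0
1 1 1 0 1

After press 5 at (1,3):
0 1 1 0 0
0 1 1 1 0
0 1 0 0 1
0 0 1 1 0
1 1 1 0 1

After press 6 at (0,1):
1 0 0 0 0
0 0 1 1 0
0 1 0 0 1
0 0 1 1 0
1 1 1 0 1

Answer: 1 0 0 0 0
0 0 1 1 0
0 1 0 0 1
0 0 1 1 0
1 1 1 0 1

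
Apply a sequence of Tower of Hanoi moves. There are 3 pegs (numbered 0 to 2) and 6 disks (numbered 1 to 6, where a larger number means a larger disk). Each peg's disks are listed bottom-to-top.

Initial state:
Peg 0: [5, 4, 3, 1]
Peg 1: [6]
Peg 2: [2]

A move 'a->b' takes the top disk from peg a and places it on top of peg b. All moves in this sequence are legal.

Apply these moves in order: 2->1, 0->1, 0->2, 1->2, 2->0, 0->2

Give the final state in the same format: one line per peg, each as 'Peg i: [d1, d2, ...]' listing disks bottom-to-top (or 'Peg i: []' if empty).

Answer: Peg 0: [5, 4]
Peg 1: [6, 2]
Peg 2: [3, 1]

Derivation:
After move 1 (2->1):
Peg 0: [5, 4, 3, 1]
Peg 1: [6, 2]
Peg 2: []

After move 2 (0->1):
Peg 0: [5, 4, 3]
Peg 1: [6, 2, 1]
Peg 2: []

After move 3 (0->2):
Peg 0: [5, 4]
Peg 1: [6, 2, 1]
Peg 2: [3]

After move 4 (1->2):
Peg 0: [5, 4]
Peg 1: [6, 2]
Peg 2: [3, 1]

After move 5 (2->0):
Peg 0: [5, 4, 1]
Peg 1: [6, 2]
Peg 2: [3]

After move 6 (0->2):
Peg 0: [5, 4]
Peg 1: [6, 2]
Peg 2: [3, 1]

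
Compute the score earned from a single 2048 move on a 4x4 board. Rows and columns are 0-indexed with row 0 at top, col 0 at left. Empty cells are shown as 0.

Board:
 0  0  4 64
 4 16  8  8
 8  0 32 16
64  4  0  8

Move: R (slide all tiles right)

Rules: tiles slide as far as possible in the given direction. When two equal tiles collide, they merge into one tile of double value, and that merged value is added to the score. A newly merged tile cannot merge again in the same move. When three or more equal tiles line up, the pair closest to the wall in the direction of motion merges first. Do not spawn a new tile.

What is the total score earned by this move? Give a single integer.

Slide right:
row 0: [0, 0, 4, 64] -> [0, 0, 4, 64]  score +0 (running 0)
row 1: [4, 16, 8, 8] -> [0, 4, 16, 16]  score +16 (running 16)
row 2: [8, 0, 32, 16] -> [0, 8, 32, 16]  score +0 (running 16)
row 3: [64, 4, 0, 8] -> [0, 64, 4, 8]  score +0 (running 16)
Board after move:
 0  0  4 64
 0  4 16 16
 0  8 32 16
 0 64  4  8

Answer: 16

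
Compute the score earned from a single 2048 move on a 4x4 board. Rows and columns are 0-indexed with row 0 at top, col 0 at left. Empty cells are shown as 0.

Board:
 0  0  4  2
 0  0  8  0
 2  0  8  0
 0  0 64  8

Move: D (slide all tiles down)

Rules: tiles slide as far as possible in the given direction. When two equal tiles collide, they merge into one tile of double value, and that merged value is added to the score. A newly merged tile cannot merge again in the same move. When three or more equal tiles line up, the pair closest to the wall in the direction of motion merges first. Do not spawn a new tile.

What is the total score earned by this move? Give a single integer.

Answer: 16

Derivation:
Slide down:
col 0: [0, 0, 2, 0] -> [0, 0, 0, 2]  score +0 (running 0)
col 1: [0, 0, 0, 0] -> [0, 0, 0, 0]  score +0 (running 0)
col 2: [4, 8, 8, 64] -> [0, 4, 16, 64]  score +16 (running 16)
col 3: [2, 0, 0, 8] -> [0, 0, 2, 8]  score +0 (running 16)
Board after move:
 0  0  0  0
 0  0  4  0
 0  0 16  2
 2  0 64  8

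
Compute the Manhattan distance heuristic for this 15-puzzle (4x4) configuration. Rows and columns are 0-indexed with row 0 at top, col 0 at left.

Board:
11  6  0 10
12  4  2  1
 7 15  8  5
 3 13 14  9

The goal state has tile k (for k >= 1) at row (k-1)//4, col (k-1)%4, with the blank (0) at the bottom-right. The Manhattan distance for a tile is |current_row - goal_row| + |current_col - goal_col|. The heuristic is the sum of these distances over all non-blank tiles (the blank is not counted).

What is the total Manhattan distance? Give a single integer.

Tile 11: at (0,0), goal (2,2), distance |0-2|+|0-2| = 4
Tile 6: at (0,1), goal (1,1), distance |0-1|+|1-1| = 1
Tile 10: at (0,3), goal (2,1), distance |0-2|+|3-1| = 4
Tile 12: at (1,0), goal (2,3), distance |1-2|+|0-3| = 4
Tile 4: at (1,1), goal (0,3), distance |1-0|+|1-3| = 3
Tile 2: at (1,2), goal (0,1), distance |1-0|+|2-1| = 2
Tile 1: at (1,3), goal (0,0), distance |1-0|+|3-0| = 4
Tile 7: at (2,0), goal (1,2), distance |2-1|+|0-2| = 3
Tile 15: at (2,1), goal (3,2), distance |2-3|+|1-2| = 2
Tile 8: at (2,2), goal (1,3), distance |2-1|+|2-3| = 2
Tile 5: at (2,3), goal (1,0), distance |2-1|+|3-0| = 4
Tile 3: at (3,0), goal (0,2), distance |3-0|+|0-2| = 5
Tile 13: at (3,1), goal (3,0), distance |3-3|+|1-0| = 1
Tile 14: at (3,2), goal (3,1), distance |3-3|+|2-1| = 1
Tile 9: at (3,3), goal (2,0), distance |3-2|+|3-0| = 4
Sum: 4 + 1 + 4 + 4 + 3 + 2 + 4 + 3 + 2 + 2 + 4 + 5 + 1 + 1 + 4 = 44

Answer: 44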